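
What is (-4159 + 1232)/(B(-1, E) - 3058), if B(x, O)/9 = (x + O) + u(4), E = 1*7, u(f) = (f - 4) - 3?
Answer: 2927/3031 ≈ 0.96569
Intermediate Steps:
u(f) = -7 + f (u(f) = (-4 + f) - 3 = -7 + f)
E = 7
B(x, O) = -27 + 9*O + 9*x (B(x, O) = 9*((x + O) + (-7 + 4)) = 9*((O + x) - 3) = 9*(-3 + O + x) = -27 + 9*O + 9*x)
(-4159 + 1232)/(B(-1, E) - 3058) = (-4159 + 1232)/((-27 + 9*7 + 9*(-1)) - 3058) = -2927/((-27 + 63 - 9) - 3058) = -2927/(27 - 3058) = -2927/(-3031) = -2927*(-1/3031) = 2927/3031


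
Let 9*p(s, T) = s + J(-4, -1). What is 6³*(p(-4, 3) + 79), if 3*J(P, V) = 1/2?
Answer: 16972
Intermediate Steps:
J(P, V) = ⅙ (J(P, V) = (⅓)/2 = (⅓)*(½) = ⅙)
p(s, T) = 1/54 + s/9 (p(s, T) = (s + ⅙)/9 = (⅙ + s)/9 = 1/54 + s/9)
6³*(p(-4, 3) + 79) = 6³*((1/54 + (⅑)*(-4)) + 79) = 216*((1/54 - 4/9) + 79) = 216*(-23/54 + 79) = 216*(4243/54) = 16972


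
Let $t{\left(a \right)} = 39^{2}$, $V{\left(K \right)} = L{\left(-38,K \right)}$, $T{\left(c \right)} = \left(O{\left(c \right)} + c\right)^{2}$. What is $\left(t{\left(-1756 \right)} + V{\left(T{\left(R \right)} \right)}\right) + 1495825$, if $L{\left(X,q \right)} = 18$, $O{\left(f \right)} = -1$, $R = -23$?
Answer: $1497364$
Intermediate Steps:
$T{\left(c \right)} = \left(-1 + c\right)^{2}$
$V{\left(K \right)} = 18$
$t{\left(a \right)} = 1521$
$\left(t{\left(-1756 \right)} + V{\left(T{\left(R \right)} \right)}\right) + 1495825 = \left(1521 + 18\right) + 1495825 = 1539 + 1495825 = 1497364$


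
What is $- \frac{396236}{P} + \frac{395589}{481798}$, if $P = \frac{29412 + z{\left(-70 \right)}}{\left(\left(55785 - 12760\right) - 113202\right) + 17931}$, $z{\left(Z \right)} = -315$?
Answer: $\frac{9974071356741821}{14018876406} \approx 7.1147 \cdot 10^{5}$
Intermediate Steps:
$P = - \frac{29097}{52246}$ ($P = \frac{29412 - 315}{\left(\left(55785 - 12760\right) - 113202\right) + 17931} = \frac{29097}{\left(43025 - 113202\right) + 17931} = \frac{29097}{-70177 + 17931} = \frac{29097}{-52246} = 29097 \left(- \frac{1}{52246}\right) = - \frac{29097}{52246} \approx -0.55692$)
$- \frac{396236}{P} + \frac{395589}{481798} = - \frac{396236}{- \frac{29097}{52246}} + \frac{395589}{481798} = \left(-396236\right) \left(- \frac{52246}{29097}\right) + 395589 \cdot \frac{1}{481798} = \frac{20701746056}{29097} + \frac{395589}{481798} = \frac{9974071356741821}{14018876406}$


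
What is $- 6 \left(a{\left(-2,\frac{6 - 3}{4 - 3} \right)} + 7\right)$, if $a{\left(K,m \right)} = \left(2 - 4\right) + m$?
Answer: $-48$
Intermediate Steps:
$a{\left(K,m \right)} = -2 + m$
$- 6 \left(a{\left(-2,\frac{6 - 3}{4 - 3} \right)} + 7\right) = - 6 \left(\left(-2 + \frac{6 - 3}{4 - 3}\right) + 7\right) = - 6 \left(\left(-2 + \frac{3}{1}\right) + 7\right) = - 6 \left(\left(-2 + 3 \cdot 1\right) + 7\right) = - 6 \left(\left(-2 + 3\right) + 7\right) = - 6 \left(1 + 7\right) = \left(-6\right) 8 = -48$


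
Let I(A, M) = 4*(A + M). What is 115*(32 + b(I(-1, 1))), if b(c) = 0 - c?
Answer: 3680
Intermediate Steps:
I(A, M) = 4*A + 4*M
b(c) = -c
115*(32 + b(I(-1, 1))) = 115*(32 - (4*(-1) + 4*1)) = 115*(32 - (-4 + 4)) = 115*(32 - 1*0) = 115*(32 + 0) = 115*32 = 3680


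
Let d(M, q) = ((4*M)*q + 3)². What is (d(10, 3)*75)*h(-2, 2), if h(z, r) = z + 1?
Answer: -1134675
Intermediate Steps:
h(z, r) = 1 + z
d(M, q) = (3 + 4*M*q)² (d(M, q) = (4*M*q + 3)² = (3 + 4*M*q)²)
(d(10, 3)*75)*h(-2, 2) = ((3 + 4*10*3)²*75)*(1 - 2) = ((3 + 120)²*75)*(-1) = (123²*75)*(-1) = (15129*75)*(-1) = 1134675*(-1) = -1134675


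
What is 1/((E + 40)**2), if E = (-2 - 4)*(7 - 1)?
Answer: 1/16 ≈ 0.062500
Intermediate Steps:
E = -36 (E = -6*6 = -36)
1/((E + 40)**2) = 1/((-36 + 40)**2) = 1/(4**2) = 1/16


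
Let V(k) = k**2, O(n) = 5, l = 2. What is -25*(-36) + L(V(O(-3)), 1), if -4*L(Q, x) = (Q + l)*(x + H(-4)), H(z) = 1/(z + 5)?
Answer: 1773/2 ≈ 886.50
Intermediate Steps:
H(z) = 1/(5 + z)
L(Q, x) = -(1 + x)*(2 + Q)/4 (L(Q, x) = -(Q + 2)*(x + 1/(5 - 4))/4 = -(2 + Q)*(x + 1/1)/4 = -(2 + Q)*(x + 1)/4 = -(2 + Q)*(1 + x)/4 = -(1 + x)*(2 + Q)/4)
-25*(-36) + L(V(O(-3)), 1) = -25*(-36) + (-1/2 - 1/2*1 - 1/4*5**2 - 1/4*5**2*1) = 900 + (-1/2 - 1/2 - 1/4*25 - 1/4*25*1) = 900 + (-1/2 - 1/2 - 25/4 - 25/4) = 900 - 27/2 = 1773/2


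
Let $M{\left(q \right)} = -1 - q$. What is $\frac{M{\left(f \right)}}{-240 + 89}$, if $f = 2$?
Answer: $\frac{3}{151} \approx 0.019868$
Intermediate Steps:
$\frac{M{\left(f \right)}}{-240 + 89} = \frac{-1 - 2}{-240 + 89} = \frac{-1 - 2}{-151} = \left(-3\right) \left(- \frac{1}{151}\right) = \frac{3}{151}$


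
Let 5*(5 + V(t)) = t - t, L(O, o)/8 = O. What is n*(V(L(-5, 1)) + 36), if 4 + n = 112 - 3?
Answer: 3255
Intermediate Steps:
n = 105 (n = -4 + (112 - 3) = -4 + 109 = 105)
L(O, o) = 8*O
V(t) = -5 (V(t) = -5 + (t - t)/5 = -5 + (⅕)*0 = -5 + 0 = -5)
n*(V(L(-5, 1)) + 36) = 105*(-5 + 36) = 105*31 = 3255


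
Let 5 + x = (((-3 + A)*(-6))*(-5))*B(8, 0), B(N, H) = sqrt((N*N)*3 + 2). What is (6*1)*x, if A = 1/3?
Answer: -30 - 480*sqrt(194) ≈ -6715.6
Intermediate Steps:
A = 1/3 ≈ 0.33333
B(N, H) = sqrt(2 + 3*N**2) (B(N, H) = sqrt(N**2*3 + 2) = sqrt(3*N**2 + 2) = sqrt(2 + 3*N**2))
x = -5 - 80*sqrt(194) (x = -5 + (((-3 + 1/3)*(-6))*(-5))*sqrt(2 + 3*8**2) = -5 + (-8/3*(-6)*(-5))*sqrt(2 + 3*64) = -5 + (16*(-5))*sqrt(2 + 192) = -5 - 80*sqrt(194) ≈ -1119.3)
(6*1)*x = (6*1)*(-5 - 80*sqrt(194)) = 6*(-5 - 80*sqrt(194)) = -30 - 480*sqrt(194)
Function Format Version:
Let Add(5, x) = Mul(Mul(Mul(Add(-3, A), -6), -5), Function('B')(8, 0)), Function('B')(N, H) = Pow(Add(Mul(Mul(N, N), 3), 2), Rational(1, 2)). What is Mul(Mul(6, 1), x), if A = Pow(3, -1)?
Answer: Add(-30, Mul(-480, Pow(194, Rational(1, 2)))) ≈ -6715.6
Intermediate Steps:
A = Rational(1, 3) ≈ 0.33333
Function('B')(N, H) = Pow(Add(2, Mul(3, Pow(N, 2))), Rational(1, 2)) (Function('B')(N, H) = Pow(Add(Mul(Pow(N, 2), 3), 2), Rational(1, 2)) = Pow(Add(Mul(3, Pow(N, 2)), 2), Rational(1, 2)) = Pow(Add(2, Mul(3, Pow(N, 2))), Rational(1, 2)))
x = Add(-5, Mul(-80, Pow(194, Rational(1, 2)))) (x = Add(-5, Mul(Mul(Mul(Add(-3, Rational(1, 3)), -6), -5), Pow(Add(2, Mul(3, Pow(8, 2))), Rational(1, 2)))) = Add(-5, Mul(Mul(Mul(Rational(-8, 3), -6), -5), Pow(Add(2, Mul(3, 64)), Rational(1, 2)))) = Add(-5, Mul(Mul(16, -5), Pow(Add(2, 192), Rational(1, 2)))) = Add(-5, Mul(-80, Pow(194, Rational(1, 2)))) ≈ -1119.3)
Mul(Mul(6, 1), x) = Mul(Mul(6, 1), Add(-5, Mul(-80, Pow(194, Rational(1, 2))))) = Mul(6, Add(-5, Mul(-80, Pow(194, Rational(1, 2))))) = Add(-30, Mul(-480, Pow(194, Rational(1, 2))))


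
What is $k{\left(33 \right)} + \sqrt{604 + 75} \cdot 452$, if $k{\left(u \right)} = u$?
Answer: $33 + 452 \sqrt{679} \approx 11811.0$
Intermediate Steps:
$k{\left(33 \right)} + \sqrt{604 + 75} \cdot 452 = 33 + \sqrt{604 + 75} \cdot 452 = 33 + \sqrt{679} \cdot 452 = 33 + 452 \sqrt{679}$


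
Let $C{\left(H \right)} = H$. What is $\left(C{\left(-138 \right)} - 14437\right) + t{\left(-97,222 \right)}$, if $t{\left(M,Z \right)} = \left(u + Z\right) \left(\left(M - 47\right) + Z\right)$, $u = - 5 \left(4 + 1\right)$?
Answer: $791$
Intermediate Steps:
$u = -25$ ($u = \left(-5\right) 5 = -25$)
$t{\left(M,Z \right)} = \left(-25 + Z\right) \left(-47 + M + Z\right)$ ($t{\left(M,Z \right)} = \left(-25 + Z\right) \left(\left(M - 47\right) + Z\right) = \left(-25 + Z\right) \left(\left(-47 + M\right) + Z\right) = \left(-25 + Z\right) \left(-47 + M + Z\right)$)
$\left(C{\left(-138 \right)} - 14437\right) + t{\left(-97,222 \right)} = \left(-138 - 14437\right) - \left(33918 - 49284\right) = -14575 + \left(1175 + 49284 - 15984 + 2425 - 21534\right) = -14575 + 15366 = 791$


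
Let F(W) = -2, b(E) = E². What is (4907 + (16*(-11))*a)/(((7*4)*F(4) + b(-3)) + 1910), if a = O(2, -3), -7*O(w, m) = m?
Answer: 33821/13041 ≈ 2.5934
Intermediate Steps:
O(w, m) = -m/7
a = 3/7 (a = -⅐*(-3) = 3/7 ≈ 0.42857)
(4907 + (16*(-11))*a)/(((7*4)*F(4) + b(-3)) + 1910) = (4907 + (16*(-11))*(3/7))/(((7*4)*(-2) + (-3)²) + 1910) = (4907 - 176*3/7)/((28*(-2) + 9) + 1910) = (4907 - 528/7)/((-56 + 9) + 1910) = 33821/(7*(-47 + 1910)) = (33821/7)/1863 = (33821/7)*(1/1863) = 33821/13041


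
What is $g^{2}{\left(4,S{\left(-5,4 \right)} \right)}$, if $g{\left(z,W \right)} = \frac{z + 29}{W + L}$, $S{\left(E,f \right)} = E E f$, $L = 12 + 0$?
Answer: $\frac{1089}{12544} \approx 0.086814$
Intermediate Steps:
$L = 12$
$S{\left(E,f \right)} = f E^{2}$ ($S{\left(E,f \right)} = E^{2} f = f E^{2}$)
$g{\left(z,W \right)} = \frac{29 + z}{12 + W}$ ($g{\left(z,W \right)} = \frac{z + 29}{W + 12} = \frac{29 + z}{12 + W}$)
$g^{2}{\left(4,S{\left(-5,4 \right)} \right)} = \left(\frac{29 + 4}{12 + 4 \left(-5\right)^{2}}\right)^{2} = \left(\frac{1}{12 + 4 \cdot 25} \cdot 33\right)^{2} = \left(\frac{1}{12 + 100} \cdot 33\right)^{2} = \left(\frac{1}{112} \cdot 33\right)^{2} = \left(\frac{33}{112}\right)^{2} = \frac{1089}{12544}$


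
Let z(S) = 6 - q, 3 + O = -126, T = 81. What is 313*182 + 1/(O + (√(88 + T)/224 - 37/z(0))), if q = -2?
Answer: 1704365530/29919 ≈ 56966.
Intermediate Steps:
O = -129 (O = -3 - 126 = -129)
z(S) = 8 (z(S) = 6 - 1*(-2) = 6 + 2 = 8)
313*182 + 1/(O + (√(88 + T)/224 - 37/z(0))) = 313*182 + 1/(-129 + (√(88 + 81)/224 - 37/8)) = 56966 + 1/(-129 + (√169*(1/224) - 37*⅛)) = 56966 + 1/(-129 + (13*(1/224) - 37/8)) = 56966 + 1/(-129 + (13/224 - 37/8)) = 56966 + 1/(-129 - 1023/224) = 56966 + 1/(-29919/224) = 56966 - 224/29919 = 1704365530/29919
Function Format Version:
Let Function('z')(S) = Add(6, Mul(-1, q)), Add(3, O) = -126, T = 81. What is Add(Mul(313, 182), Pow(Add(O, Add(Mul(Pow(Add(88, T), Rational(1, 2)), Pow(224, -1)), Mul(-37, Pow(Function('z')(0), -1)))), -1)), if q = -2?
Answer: Rational(1704365530, 29919) ≈ 56966.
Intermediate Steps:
O = -129 (O = Add(-3, -126) = -129)
Function('z')(S) = 8 (Function('z')(S) = Add(6, Mul(-1, -2)) = Add(6, 2) = 8)
Add(Mul(313, 182), Pow(Add(O, Add(Mul(Pow(Add(88, T), Rational(1, 2)), Pow(224, -1)), Mul(-37, Pow(Function('z')(0), -1)))), -1)) = Add(Mul(313, 182), Pow(Add(-129, Add(Mul(Pow(Add(88, 81), Rational(1, 2)), Pow(224, -1)), Mul(-37, Pow(8, -1)))), -1)) = Add(56966, Pow(Add(-129, Add(Mul(Pow(169, Rational(1, 2)), Rational(1, 224)), Mul(-37, Rational(1, 8)))), -1)) = Add(56966, Pow(Add(-129, Add(Mul(13, Rational(1, 224)), Rational(-37, 8))), -1)) = Add(56966, Pow(Add(-129, Add(Rational(13, 224), Rational(-37, 8))), -1)) = Add(56966, Pow(Add(-129, Rational(-1023, 224)), -1)) = Add(56966, Pow(Rational(-29919, 224), -1)) = Add(56966, Rational(-224, 29919)) = Rational(1704365530, 29919)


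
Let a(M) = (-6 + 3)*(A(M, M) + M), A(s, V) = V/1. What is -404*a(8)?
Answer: 19392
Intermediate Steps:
A(s, V) = V (A(s, V) = V*1 = V)
a(M) = -6*M (a(M) = (-6 + 3)*(M + M) = -6*M)
-404*a(8) = -(-2424)*8 = -404*(-48) = 19392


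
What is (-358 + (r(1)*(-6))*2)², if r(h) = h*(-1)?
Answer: 119716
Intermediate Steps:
r(h) = -h
(-358 + (r(1)*(-6))*2)² = (-358 + (-1*1*(-6))*2)² = (-358 - 1*(-6)*2)² = (-358 + 6*2)² = (-358 + 12)² = (-346)² = 119716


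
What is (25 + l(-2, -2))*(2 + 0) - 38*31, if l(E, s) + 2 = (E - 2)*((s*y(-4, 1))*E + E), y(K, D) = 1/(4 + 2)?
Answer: -3364/3 ≈ -1121.3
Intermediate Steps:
y(K, D) = ⅙ (y(K, D) = 1/6 = ⅙)
l(E, s) = -2 + (-2 + E)*(E + E*s/6) (l(E, s) = -2 + (E - 2)*((s*(⅙))*E + E) = -2 + (-2 + E)*((s/6)*E + E) = -2 + (-2 + E)*(E*s/6 + E) = -2 + (-2 + E)*(E + E*s/6))
(25 + l(-2, -2))*(2 + 0) - 38*31 = (25 + (-2 + (-2)² - 2*(-2) - ⅓*(-2)*(-2) + (⅙)*(-2)*(-2)²))*(2 + 0) - 38*31 = (25 + (-2 + 4 + 4 - 4/3 + (⅙)*(-2)*4))*2 - 1178 = (25 + (-2 + 4 + 4 - 4/3 - 4/3))*2 - 1178 = (25 + 10/3)*2 - 1178 = (85/3)*2 - 1178 = 170/3 - 1178 = -3364/3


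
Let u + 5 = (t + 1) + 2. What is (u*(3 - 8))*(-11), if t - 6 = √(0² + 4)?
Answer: 330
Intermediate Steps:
t = 8 (t = 6 + √(0² + 4) = 6 + √(0 + 4) = 6 + √4 = 6 + 2 = 8)
u = 6 (u = -5 + ((8 + 1) + 2) = -5 + (9 + 2) = -5 + 11 = 6)
(u*(3 - 8))*(-11) = (6*(3 - 8))*(-11) = (6*(-5))*(-11) = -30*(-11) = 330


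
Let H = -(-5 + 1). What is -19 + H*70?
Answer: 261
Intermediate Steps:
H = 4 (H = -1*(-4) = 4)
-19 + H*70 = -19 + 4*70 = -19 + 280 = 261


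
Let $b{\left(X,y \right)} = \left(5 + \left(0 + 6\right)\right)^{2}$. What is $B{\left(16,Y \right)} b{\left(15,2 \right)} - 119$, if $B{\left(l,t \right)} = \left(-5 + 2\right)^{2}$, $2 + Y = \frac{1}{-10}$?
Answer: $970$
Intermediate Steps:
$Y = - \frac{21}{10}$ ($Y = -2 + \frac{1}{-10} = -2 - \frac{1}{10} = - \frac{21}{10} \approx -2.1$)
$B{\left(l,t \right)} = 9$ ($B{\left(l,t \right)} = \left(-3\right)^{2} = 9$)
$b{\left(X,y \right)} = 121$ ($b{\left(X,y \right)} = \left(5 + 6\right)^{2} = 11^{2} = 121$)
$B{\left(16,Y \right)} b{\left(15,2 \right)} - 119 = 9 \cdot 121 - 119 = 1089 - 119 = 970$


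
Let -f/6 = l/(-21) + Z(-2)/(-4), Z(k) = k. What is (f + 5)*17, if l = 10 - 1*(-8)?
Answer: 850/7 ≈ 121.43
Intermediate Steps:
l = 18 (l = 10 + 8 = 18)
f = 15/7 (f = -6*(18/(-21) - 2/(-4)) = -6*(18*(-1/21) - 2*(-1/4)) = -6*(-6/7 + 1/2) = -6*(-5/14) = 15/7 ≈ 2.1429)
(f + 5)*17 = (15/7 + 5)*17 = (50/7)*17 = 850/7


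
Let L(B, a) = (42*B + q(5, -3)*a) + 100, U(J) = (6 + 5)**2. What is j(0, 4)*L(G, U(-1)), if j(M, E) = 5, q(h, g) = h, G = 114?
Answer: 27465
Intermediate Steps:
U(J) = 121 (U(J) = 11**2 = 121)
L(B, a) = 100 + 5*a + 42*B (L(B, a) = (42*B + 5*a) + 100 = (5*a + 42*B) + 100 = 100 + 5*a + 42*B)
j(0, 4)*L(G, U(-1)) = 5*(100 + 5*121 + 42*114) = 5*(100 + 605 + 4788) = 5*5493 = 27465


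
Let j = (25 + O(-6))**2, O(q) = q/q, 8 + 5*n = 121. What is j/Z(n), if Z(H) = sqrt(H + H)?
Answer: 338*sqrt(1130)/113 ≈ 100.55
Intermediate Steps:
n = 113/5 (n = -8/5 + (1/5)*121 = -8/5 + 121/5 = 113/5 ≈ 22.600)
O(q) = 1
j = 676 (j = (25 + 1)**2 = 26**2 = 676)
Z(H) = sqrt(2)*sqrt(H) (Z(H) = sqrt(2*H) = sqrt(2)*sqrt(H))
j/Z(n) = 676/((sqrt(2)*sqrt(113/5))) = 676/((sqrt(2)*(sqrt(565)/5))) = 676/((sqrt(1130)/5)) = 676*(sqrt(1130)/226) = 338*sqrt(1130)/113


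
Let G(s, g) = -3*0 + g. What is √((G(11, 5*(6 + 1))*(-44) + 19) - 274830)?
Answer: I*√276351 ≈ 525.69*I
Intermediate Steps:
G(s, g) = g (G(s, g) = 0 + g = g)
√((G(11, 5*(6 + 1))*(-44) + 19) - 274830) = √(((5*(6 + 1))*(-44) + 19) - 274830) = √(((5*7)*(-44) + 19) - 274830) = √((35*(-44) + 19) - 274830) = √((-1540 + 19) - 274830) = √(-1521 - 274830) = √(-276351) = I*√276351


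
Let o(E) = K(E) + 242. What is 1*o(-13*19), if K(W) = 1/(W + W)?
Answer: 119547/494 ≈ 242.00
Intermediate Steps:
K(W) = 1/(2*W)
o(E) = 242 + 1/(2*E) (o(E) = 1/(2*E) + 242 = 242 + 1/(2*E))
1*o(-13*19) = 1*(242 + 1/(2*((-13*19)))) = 1*(242 + (1/2)/(-247)) = 1*(242 + (1/2)*(-1/247)) = 1*(242 - 1/494) = 1*(119547/494) = 119547/494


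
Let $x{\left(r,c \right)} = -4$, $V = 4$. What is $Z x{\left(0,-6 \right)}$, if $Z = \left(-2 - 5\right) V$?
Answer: $112$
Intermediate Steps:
$Z = -28$ ($Z = \left(-2 - 5\right) 4 = \left(-7\right) 4 = -28$)
$Z x{\left(0,-6 \right)} = \left(-28\right) \left(-4\right) = 112$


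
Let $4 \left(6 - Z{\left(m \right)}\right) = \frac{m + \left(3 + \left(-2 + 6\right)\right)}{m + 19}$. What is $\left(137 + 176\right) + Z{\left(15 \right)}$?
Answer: $\frac{21681}{68} \approx 318.84$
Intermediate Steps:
$Z{\left(m \right)} = 6 - \frac{7 + m}{4 \left(19 + m\right)}$ ($Z{\left(m \right)} = 6 - \frac{\left(m + \left(3 + \left(-2 + 6\right)\right)\right) \frac{1}{m + 19}}{4} = 6 - \frac{\left(m + \left(3 + 4\right)\right) \frac{1}{19 + m}}{4} = 6 - \frac{\left(m + 7\right) \frac{1}{19 + m}}{4} = 6 - \frac{\left(7 + m\right) \frac{1}{19 + m}}{4} = 6 - \frac{\frac{1}{19 + m} \left(7 + m\right)}{4} = 6 - \frac{7 + m}{4 \left(19 + m\right)}$)
$\left(137 + 176\right) + Z{\left(15 \right)} = \left(137 + 176\right) + \frac{449 + 23 \cdot 15}{4 \left(19 + 15\right)} = 313 + \frac{449 + 345}{4 \cdot 34} = 313 + \frac{1}{4} \cdot \frac{1}{34} \cdot 794 = 313 + \frac{397}{68} = \frac{21681}{68}$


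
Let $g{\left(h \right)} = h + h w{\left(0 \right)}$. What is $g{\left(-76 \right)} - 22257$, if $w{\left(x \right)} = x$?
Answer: $-22333$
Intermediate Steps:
$g{\left(h \right)} = h$ ($g{\left(h \right)} = h + h 0 = h + 0 = h$)
$g{\left(-76 \right)} - 22257 = -76 - 22257 = -22333$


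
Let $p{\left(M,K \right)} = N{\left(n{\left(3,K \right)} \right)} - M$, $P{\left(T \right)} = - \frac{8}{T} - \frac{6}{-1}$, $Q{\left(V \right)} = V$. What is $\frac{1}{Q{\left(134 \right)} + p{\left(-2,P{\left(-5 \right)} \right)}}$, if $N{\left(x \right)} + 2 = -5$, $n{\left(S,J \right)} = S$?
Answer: $\frac{1}{129} \approx 0.0077519$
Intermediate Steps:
$P{\left(T \right)} = 6 - \frac{8}{T}$ ($P{\left(T \right)} = - \frac{8}{T} - -6 = - \frac{8}{T} + 6 = 6 - \frac{8}{T}$)
$N{\left(x \right)} = -7$ ($N{\left(x \right)} = -2 - 5 = -7$)
$p{\left(M,K \right)} = -7 - M$
$\frac{1}{Q{\left(134 \right)} + p{\left(-2,P{\left(-5 \right)} \right)}} = \frac{1}{134 - 5} = \frac{1}{129}$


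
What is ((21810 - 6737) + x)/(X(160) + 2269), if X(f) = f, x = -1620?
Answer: 13453/2429 ≈ 5.5385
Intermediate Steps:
((21810 - 6737) + x)/(X(160) + 2269) = ((21810 - 6737) - 1620)/(160 + 2269) = (15073 - 1620)/2429 = 13453*(1/2429) = 13453/2429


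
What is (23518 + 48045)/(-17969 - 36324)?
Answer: -71563/54293 ≈ -1.3181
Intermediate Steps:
(23518 + 48045)/(-17969 - 36324) = 71563/(-54293) = 71563*(-1/54293) = -71563/54293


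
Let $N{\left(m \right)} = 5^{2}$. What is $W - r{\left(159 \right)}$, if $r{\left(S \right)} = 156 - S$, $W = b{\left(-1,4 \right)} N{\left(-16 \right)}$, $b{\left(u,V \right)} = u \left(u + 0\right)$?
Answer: $28$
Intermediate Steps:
$b{\left(u,V \right)} = u^{2}$ ($b{\left(u,V \right)} = u u = u^{2}$)
$N{\left(m \right)} = 25$
$W = 25$ ($W = \left(-1\right)^{2} \cdot 25 = 1 \cdot 25 = 25$)
$W - r{\left(159 \right)} = 25 - \left(156 - 159\right) = 25 - -3 = 25 + 3 = 28$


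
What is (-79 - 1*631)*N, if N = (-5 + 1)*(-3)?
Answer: -8520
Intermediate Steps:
N = 12 (N = -4*(-3) = 12)
(-79 - 1*631)*N = (-79 - 1*631)*12 = (-79 - 631)*12 = -710*12 = -8520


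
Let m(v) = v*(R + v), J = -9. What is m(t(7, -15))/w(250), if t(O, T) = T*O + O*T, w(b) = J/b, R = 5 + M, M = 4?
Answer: -1172500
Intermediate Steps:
R = 9 (R = 5 + 4 = 9)
w(b) = -9/b
t(O, T) = 2*O*T (t(O, T) = O*T + O*T = 2*O*T)
m(v) = v*(9 + v)
m(t(7, -15))/w(250) = ((2*7*(-15))*(9 + 2*7*(-15)))/((-9/250)) = (-210*(9 - 210))/((-9*1/250)) = (-210*(-201))/(-9/250) = 42210*(-250/9) = -1172500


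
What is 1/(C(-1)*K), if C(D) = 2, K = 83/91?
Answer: 91/166 ≈ 0.54819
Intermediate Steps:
K = 83/91 (K = 83*(1/91) = 83/91 ≈ 0.91209)
1/(C(-1)*K) = 1/(2*(83/91)) = 1/(166/91) = 91/166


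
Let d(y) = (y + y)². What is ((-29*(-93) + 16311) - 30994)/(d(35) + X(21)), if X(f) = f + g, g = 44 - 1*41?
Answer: -5993/2462 ≈ -2.4342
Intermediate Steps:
g = 3 (g = 44 - 41 = 3)
d(y) = 4*y² (d(y) = (2*y)² = 4*y²)
X(f) = 3 + f (X(f) = f + 3 = 3 + f)
((-29*(-93) + 16311) - 30994)/(d(35) + X(21)) = ((-29*(-93) + 16311) - 30994)/(4*35² + (3 + 21)) = ((2697 + 16311) - 30994)/(4*1225 + 24) = (19008 - 30994)/(4900 + 24) = -11986/4924 = -11986*1/4924 = -5993/2462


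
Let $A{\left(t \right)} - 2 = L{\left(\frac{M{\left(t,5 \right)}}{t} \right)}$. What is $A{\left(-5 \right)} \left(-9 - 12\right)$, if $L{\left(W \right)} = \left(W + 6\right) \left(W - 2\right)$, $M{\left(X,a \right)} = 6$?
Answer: $\frac{7014}{25} \approx 280.56$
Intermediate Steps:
$L{\left(W \right)} = \left(-2 + W\right) \left(6 + W\right)$ ($L{\left(W \right)} = \left(6 + W\right) \left(-2 + W\right) = \left(-2 + W\right) \left(6 + W\right)$)
$A{\left(t \right)} = -10 + \frac{24}{t} + \frac{36}{t^{2}}$ ($A{\left(t \right)} = 2 + \left(-12 + \left(\frac{6}{t}\right)^{2} + 4 \frac{6}{t}\right) = 2 + \left(-12 + \frac{36}{t^{2}} + \frac{24}{t}\right) = 2 + \left(-12 + \frac{24}{t} + \frac{36}{t^{2}}\right) = -10 + \frac{24}{t} + \frac{36}{t^{2}}$)
$A{\left(-5 \right)} \left(-9 - 12\right) = \left(-10 + \frac{24}{-5} + \frac{36}{25}\right) \left(-9 - 12\right) = \left(-10 + 24 \left(- \frac{1}{5}\right) + 36 \cdot \frac{1}{25}\right) \left(-21\right) = \left(-10 - \frac{24}{5} + \frac{36}{25}\right) \left(-21\right) = \left(- \frac{334}{25}\right) \left(-21\right) = \frac{7014}{25}$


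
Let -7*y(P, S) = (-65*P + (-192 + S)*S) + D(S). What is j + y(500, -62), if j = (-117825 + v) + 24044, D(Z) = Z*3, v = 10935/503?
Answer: -321606542/3521 ≈ -91340.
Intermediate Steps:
v = 10935/503 (v = 10935*(1/503) = 10935/503 ≈ 21.740)
D(Z) = 3*Z
y(P, S) = -3*S/7 + 65*P/7 - S*(-192 + S)/7 (y(P, S) = -((-65*P + (-192 + S)*S) + 3*S)/7 = -((-65*P + S*(-192 + S)) + 3*S)/7 = -(-65*P + 3*S + S*(-192 + S))/7 = -3*S/7 + 65*P/7 - S*(-192 + S)/7)
j = -47160908/503 (j = (-117825 + 10935/503) + 24044 = -59255040/503 + 24044 = -47160908/503 ≈ -93759.)
j + y(500, -62) = -47160908/503 + (27*(-62) - ⅐*(-62)² + (65/7)*500) = -47160908/503 + (-1674 - ⅐*3844 + 32500/7) = -47160908/503 + (-1674 - 3844/7 + 32500/7) = -47160908/503 + 16938/7 = -321606542/3521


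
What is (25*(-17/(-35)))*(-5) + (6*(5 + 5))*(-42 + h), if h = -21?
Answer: -26885/7 ≈ -3840.7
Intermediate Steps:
(25*(-17/(-35)))*(-5) + (6*(5 + 5))*(-42 + h) = (25*(-17/(-35)))*(-5) + (6*(5 + 5))*(-42 - 21) = (25*(-17*(-1/35)))*(-5) + (6*10)*(-63) = (25*(17/35))*(-5) + 60*(-63) = (85/7)*(-5) - 3780 = -425/7 - 3780 = -26885/7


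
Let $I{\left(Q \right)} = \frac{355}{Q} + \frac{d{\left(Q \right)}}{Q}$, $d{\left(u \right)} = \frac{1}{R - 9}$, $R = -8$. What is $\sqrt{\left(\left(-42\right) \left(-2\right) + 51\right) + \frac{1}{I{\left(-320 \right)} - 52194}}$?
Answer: $\frac{5 \sqrt{108840650109583535}}{141970697} \approx 11.619$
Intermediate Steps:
$d{\left(u \right)} = - \frac{1}{17}$ ($d{\left(u \right)} = \frac{1}{-8 - 9} = \frac{1}{-17} = - \frac{1}{17}$)
$I{\left(Q \right)} = \frac{6034}{17 Q}$ ($I{\left(Q \right)} = \frac{355}{Q} - \frac{1}{17 Q} = \frac{6034}{17 Q}$)
$\sqrt{\left(\left(-42\right) \left(-2\right) + 51\right) + \frac{1}{I{\left(-320 \right)} - 52194}} = \sqrt{\left(\left(-42\right) \left(-2\right) + 51\right) + \frac{1}{\frac{6034}{17 \left(-320\right)} - 52194}} = \sqrt{\left(84 + 51\right) + \frac{1}{\frac{6034}{17} \left(- \frac{1}{320}\right) - 52194}} = \sqrt{135 + \frac{1}{- \frac{3017}{2720} - 52194}} = \sqrt{135 + \frac{1}{- \frac{141970697}{2720}}} = \sqrt{135 - \frac{2720}{141970697}} = \sqrt{\frac{19166041375}{141970697}} = \frac{5 \sqrt{108840650109583535}}{141970697}$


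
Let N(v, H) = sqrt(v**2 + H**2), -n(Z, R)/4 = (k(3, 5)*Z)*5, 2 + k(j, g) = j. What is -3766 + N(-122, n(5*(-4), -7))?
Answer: -3766 + 2*sqrt(43721) ≈ -3347.8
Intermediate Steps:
k(j, g) = -2 + j
n(Z, R) = -20*Z (n(Z, R) = -4*(-2 + 3)*Z*5 = -4*1*Z*5 = -4*Z*5 = -20*Z)
N(v, H) = sqrt(H**2 + v**2)
-3766 + N(-122, n(5*(-4), -7)) = -3766 + sqrt((-100*(-4))**2 + (-122)**2) = -3766 + sqrt((-20*(-20))**2 + 14884) = -3766 + sqrt(400**2 + 14884) = -3766 + sqrt(160000 + 14884) = -3766 + sqrt(174884) = -3766 + 2*sqrt(43721)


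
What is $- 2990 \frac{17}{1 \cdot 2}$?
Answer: $-25415$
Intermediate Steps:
$- 2990 \frac{17}{1 \cdot 2} = - 2990 \cdot \frac{17}{2} = - 2990 \cdot 17 \cdot \frac{1}{2} = \left(-2990\right) \frac{17}{2} = -25415$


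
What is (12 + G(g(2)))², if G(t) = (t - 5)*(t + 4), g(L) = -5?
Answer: 484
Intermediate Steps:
G(t) = (-5 + t)*(4 + t)
(12 + G(g(2)))² = (12 + (-20 + (-5)² - 1*(-5)))² = (12 + (-20 + 25 + 5))² = (12 + 10)² = 22² = 484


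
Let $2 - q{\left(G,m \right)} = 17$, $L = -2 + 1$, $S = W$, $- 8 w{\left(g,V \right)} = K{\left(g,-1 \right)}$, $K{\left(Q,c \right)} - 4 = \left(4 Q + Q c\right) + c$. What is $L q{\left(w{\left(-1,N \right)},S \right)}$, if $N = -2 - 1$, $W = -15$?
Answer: $15$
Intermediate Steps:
$N = -3$
$K{\left(Q,c \right)} = 4 + c + 4 Q + Q c$ ($K{\left(Q,c \right)} = 4 + \left(\left(4 Q + Q c\right) + c\right) = 4 + \left(c + 4 Q + Q c\right) = 4 + c + 4 Q + Q c$)
$w{\left(g,V \right)} = - \frac{3}{8} - \frac{3 g}{8}$ ($w{\left(g,V \right)} = - \frac{4 - 1 + 4 g + g \left(-1\right)}{8} = - \frac{4 - 1 + 4 g - g}{8} = - \frac{3 + 3 g}{8} = - \frac{3}{8} - \frac{3 g}{8}$)
$S = -15$
$L = -1$
$q{\left(G,m \right)} = -15$ ($q{\left(G,m \right)} = 2 - 17 = -15$)
$L q{\left(w{\left(-1,N \right)},S \right)} = \left(-1\right) \left(-15\right) = 15$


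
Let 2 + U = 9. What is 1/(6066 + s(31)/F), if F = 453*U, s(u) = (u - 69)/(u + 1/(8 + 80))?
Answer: 8653659/52493092150 ≈ 0.00016485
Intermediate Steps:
U = 7 (U = -2 + 9 = 7)
s(u) = (-69 + u)/(1/88 + u) (s(u) = (-69 + u)/(u + 1/88) = (-69 + u)/(1/88 + u))
F = 3171 (F = 453*7 = 3171)
1/(6066 + s(31)/F) = 1/(6066 + (88*(-69 + 31)/(1 + 88*31))/3171) = 1/(6066 + (88*(-38)/(1 + 2728))*(1/3171)) = 1/(6066 + (88*(-38)/2729)*(1/3171)) = 1/(6066 + (88*(1/2729)*(-38))*(1/3171)) = 1/(6066 - 3344/2729*1/3171) = 1/(6066 - 3344/8653659) = 1/(52493092150/8653659) = 8653659/52493092150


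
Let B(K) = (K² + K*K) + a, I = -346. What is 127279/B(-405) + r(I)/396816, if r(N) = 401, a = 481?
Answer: 7234012085/18623765328 ≈ 0.38843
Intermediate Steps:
B(K) = 481 + 2*K² (B(K) = (K² + K*K) + 481 = (K² + K²) + 481 = 2*K² + 481 = 481 + 2*K²)
127279/B(-405) + r(I)/396816 = 127279/(481 + 2*(-405)²) + 401/396816 = 127279/(481 + 2*164025) + 401*(1/396816) = 127279/(481 + 328050) + 401/396816 = 127279/328531 + 401/396816 = 7234012085/18623765328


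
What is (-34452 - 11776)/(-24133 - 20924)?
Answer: 46228/45057 ≈ 1.0260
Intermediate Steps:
(-34452 - 11776)/(-24133 - 20924) = -46228/(-45057) = -46228*(-1/45057) = 46228/45057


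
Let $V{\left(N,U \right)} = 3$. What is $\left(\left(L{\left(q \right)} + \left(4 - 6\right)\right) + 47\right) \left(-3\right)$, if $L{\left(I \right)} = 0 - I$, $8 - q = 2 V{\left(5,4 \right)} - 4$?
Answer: $-117$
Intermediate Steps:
$q = 6$ ($q = 8 - \left(2 \cdot 3 - 4\right) = 8 - \left(6 - 4\right) = 8 - 2 = 6$)
$L{\left(I \right)} = - I$
$\left(\left(L{\left(q \right)} + \left(4 - 6\right)\right) + 47\right) \left(-3\right) = \left(\left(\left(-1\right) 6 + \left(4 - 6\right)\right) + 47\right) \left(-3\right) = \left(\left(-6 - 2\right) + 47\right) \left(-3\right) = \left(-8 + 47\right) \left(-3\right) = 39 \left(-3\right) = -117$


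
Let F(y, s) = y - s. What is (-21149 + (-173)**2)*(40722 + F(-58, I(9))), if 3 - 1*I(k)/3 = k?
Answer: 357187960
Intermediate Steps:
I(k) = 9 - 3*k
(-21149 + (-173)**2)*(40722 + F(-58, I(9))) = (-21149 + (-173)**2)*(40722 + (-58 - (9 - 3*9))) = (-21149 + 29929)*(40722 + (-58 - (9 - 27))) = 8780*(40722 + (-58 - 1*(-18))) = 8780*(40722 + (-58 + 18)) = 8780*(40722 - 40) = 8780*40682 = 357187960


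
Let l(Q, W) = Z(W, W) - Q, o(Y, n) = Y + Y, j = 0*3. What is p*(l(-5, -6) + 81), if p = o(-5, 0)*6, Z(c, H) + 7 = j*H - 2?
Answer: -4620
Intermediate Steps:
j = 0
o(Y, n) = 2*Y
Z(c, H) = -9 (Z(c, H) = -7 + (0*H - 2) = -7 + (0 - 2) = -7 - 2 = -9)
p = -60 (p = (2*(-5))*6 = -10*6 = -60)
l(Q, W) = -9 - Q
p*(l(-5, -6) + 81) = -60*((-9 - 1*(-5)) + 81) = -60*((-9 + 5) + 81) = -60*(-4 + 81) = -60*77 = -4620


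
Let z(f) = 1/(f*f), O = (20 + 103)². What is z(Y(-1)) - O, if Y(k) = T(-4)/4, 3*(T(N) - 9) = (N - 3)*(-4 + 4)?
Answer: -1225433/81 ≈ -15129.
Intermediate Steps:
T(N) = 9 (T(N) = 9 + ((N - 3)*(-4 + 4))/3 = 9 + ((-3 + N)*0)/3 = 9 + (⅓)*0 = 9 + 0 = 9)
Y(k) = 9/4
O = 15129 (O = 123² = 15129)
z(f) = f⁻²
z(Y(-1)) - O = (9/4)⁻² - 1*15129 = 16/81 - 15129 = -1225433/81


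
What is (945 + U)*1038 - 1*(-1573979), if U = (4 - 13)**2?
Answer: 2638967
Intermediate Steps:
U = 81 (U = (-9)**2 = 81)
(945 + U)*1038 - 1*(-1573979) = (945 + 81)*1038 - 1*(-1573979) = 1026*1038 + 1573979 = 1064988 + 1573979 = 2638967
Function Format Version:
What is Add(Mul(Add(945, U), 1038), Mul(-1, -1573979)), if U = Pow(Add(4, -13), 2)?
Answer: 2638967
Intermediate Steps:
U = 81 (U = Pow(-9, 2) = 81)
Add(Mul(Add(945, U), 1038), Mul(-1, -1573979)) = Add(Mul(Add(945, 81), 1038), Mul(-1, -1573979)) = Add(Mul(1026, 1038), 1573979) = Add(1064988, 1573979) = 2638967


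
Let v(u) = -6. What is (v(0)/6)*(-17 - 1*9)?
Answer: 26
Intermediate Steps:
(v(0)/6)*(-17 - 1*9) = (-6/6)*(-17 - 1*9) = (-6*⅙)*(-17 - 9) = -1*(-26) = 26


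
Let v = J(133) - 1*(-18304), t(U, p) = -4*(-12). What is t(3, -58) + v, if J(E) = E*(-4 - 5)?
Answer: 17155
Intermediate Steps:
J(E) = -9*E (J(E) = E*(-9) = -9*E)
t(U, p) = 48
v = 17107 (v = -9*133 - 1*(-18304) = -1197 + 18304 = 17107)
t(3, -58) + v = 48 + 17107 = 17155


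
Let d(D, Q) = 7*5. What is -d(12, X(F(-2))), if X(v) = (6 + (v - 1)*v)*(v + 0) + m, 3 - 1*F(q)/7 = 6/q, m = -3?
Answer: -35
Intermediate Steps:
F(q) = 21 - 42/q
X(v) = -3 + v*(6 + v*(-1 + v)) (X(v) = (6 + (v - 1)*v)*(v + 0) - 3 = (6 + (-1 + v)*v)*v - 3 = (6 + v*(-1 + v))*v - 3 = v*(6 + v*(-1 + v)) - 3 = -3 + v*(6 + v*(-1 + v)))
d(D, Q) = 35
-d(12, X(F(-2))) = -1*35 = -35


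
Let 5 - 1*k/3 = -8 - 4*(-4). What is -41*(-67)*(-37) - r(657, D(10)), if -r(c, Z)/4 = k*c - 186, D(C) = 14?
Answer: -126035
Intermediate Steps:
k = -9 (k = 15 - 3*(-8 - 4*(-4)) = 15 - 3*(-8 + 16) = 15 - 3*8 = 15 - 24 = -9)
r(c, Z) = 744 + 36*c (r(c, Z) = -4*(-9*c - 186) = -4*(-186 - 9*c) = 744 + 36*c)
-41*(-67)*(-37) - r(657, D(10)) = -41*(-67)*(-37) - (744 + 36*657) = 2747*(-37) - (744 + 23652) = -101639 - 1*24396 = -101639 - 24396 = -126035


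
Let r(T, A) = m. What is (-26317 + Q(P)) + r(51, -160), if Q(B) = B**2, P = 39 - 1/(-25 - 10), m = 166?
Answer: -30169019/1225 ≈ -24628.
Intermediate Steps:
P = 1366/35 (P = 39 - 1/(-35) = 39 - 1*(-1/35) = 39 + 1/35 = 1366/35 ≈ 39.029)
r(T, A) = 166
(-26317 + Q(P)) + r(51, -160) = (-26317 + (1366/35)**2) + 166 = (-26317 + 1865956/1225) + 166 = -30372369/1225 + 166 = -30169019/1225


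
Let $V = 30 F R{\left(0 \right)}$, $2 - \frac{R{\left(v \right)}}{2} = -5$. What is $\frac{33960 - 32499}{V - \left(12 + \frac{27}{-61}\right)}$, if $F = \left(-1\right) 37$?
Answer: $- \frac{29707}{316215} \approx -0.093946$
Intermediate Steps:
$R{\left(v \right)} = 14$ ($R{\left(v \right)} = 4 - -10 = 4 + 10 = 14$)
$F = -37$
$V = -15540$ ($V = 30 \left(-37\right) 14 = \left(-1110\right) 14 = -15540$)
$\frac{33960 - 32499}{V - \left(12 + \frac{27}{-61}\right)} = \frac{33960 - 32499}{-15540 - \left(12 + \frac{27}{-61}\right)} = \frac{1461}{-15540 - \frac{705}{61}} = \frac{1461}{- \frac{948645}{61}} = 1461 \left(- \frac{61}{948645}\right) = - \frac{29707}{316215}$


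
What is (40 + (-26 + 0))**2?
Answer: 196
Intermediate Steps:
(40 + (-26 + 0))**2 = (40 - 26)**2 = 14**2 = 196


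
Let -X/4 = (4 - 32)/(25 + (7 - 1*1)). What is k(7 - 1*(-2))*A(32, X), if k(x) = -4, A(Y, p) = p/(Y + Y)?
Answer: -7/31 ≈ -0.22581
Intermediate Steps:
X = 112/31 (X = -4*(4 - 32)/(25 + (7 - 1*1)) = -(-112)/(25 + (7 - 1)) = -(-112)/(25 + 6) = -(-112)/31 = -4*(-28/31) = 112/31 ≈ 3.6129)
A(Y, p) = p/(2*Y) (A(Y, p) = p/((2*Y)) = (1/(2*Y))*p = p/(2*Y))
k(7 - 1*(-2))*A(32, X) = -2*112/(31*32) = -4*7/124 = -7/31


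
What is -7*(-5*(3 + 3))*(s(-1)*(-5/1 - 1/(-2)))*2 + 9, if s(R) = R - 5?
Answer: 11349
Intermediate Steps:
s(R) = -5 + R
-7*(-5*(3 + 3))*(s(-1)*(-5/1 - 1/(-2)))*2 + 9 = -7*(-5*(3 + 3))*((-5 - 1)*(-5/1 - 1/(-2)))*2 + 9 = -7*(-5*6)*(-6*(-5*1 - 1*(-1/2)))*2 + 9 = -7*(-(-180)*(-5 + 1/2))*2 + 9 = -7*(-(-180)*(-9)/2)*2 + 9 = -7*(-30*27)*2 + 9 = -(-5670)*2 + 9 = -7*(-1620) + 9 = 11340 + 9 = 11349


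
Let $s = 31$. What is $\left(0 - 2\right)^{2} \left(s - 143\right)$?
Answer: $-448$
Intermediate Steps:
$\left(0 - 2\right)^{2} \left(s - 143\right) = \left(0 - 2\right)^{2} \left(31 - 143\right) = \left(-2\right)^{2} \left(-112\right) = 4 \left(-112\right) = -448$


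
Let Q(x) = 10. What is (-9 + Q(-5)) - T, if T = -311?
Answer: 312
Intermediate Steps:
(-9 + Q(-5)) - T = (-9 + 10) - 1*(-311) = 1 + 311 = 312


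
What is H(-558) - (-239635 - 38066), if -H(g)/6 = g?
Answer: 281049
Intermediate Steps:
H(g) = -6*g
H(-558) - (-239635 - 38066) = -6*(-558) - (-239635 - 38066) = 3348 - 1*(-277701) = 3348 + 277701 = 281049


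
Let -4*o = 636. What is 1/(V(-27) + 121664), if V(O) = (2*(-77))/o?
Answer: 159/19344730 ≈ 8.2193e-6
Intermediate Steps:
o = -159 (o = -1/4*636 = -159)
V(O) = 154/159 (V(O) = (2*(-77))/(-159) = -154*(-1/159) = 154/159)
1/(V(-27) + 121664) = 1/(154/159 + 121664) = 1/(19344730/159) = 159/19344730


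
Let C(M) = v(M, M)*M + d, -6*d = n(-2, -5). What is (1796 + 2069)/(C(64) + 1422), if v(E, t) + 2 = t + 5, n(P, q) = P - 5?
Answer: 23190/34267 ≈ 0.67674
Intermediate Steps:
n(P, q) = -5 + P
v(E, t) = 3 + t (v(E, t) = -2 + (t + 5) = -2 + (5 + t) = 3 + t)
d = 7/6 (d = -(-5 - 2)/6 = -⅙*(-7) = 7/6 ≈ 1.1667)
C(M) = 7/6 + M*(3 + M) (C(M) = (3 + M)*M + 7/6 = M*(3 + M) + 7/6 = 7/6 + M*(3 + M))
(1796 + 2069)/(C(64) + 1422) = (1796 + 2069)/((7/6 + 64*(3 + 64)) + 1422) = 3865/((7/6 + 64*67) + 1422) = 3865/((7/6 + 4288) + 1422) = 3865/(25735/6 + 1422) = 3865/(34267/6) = 3865*(6/34267) = 23190/34267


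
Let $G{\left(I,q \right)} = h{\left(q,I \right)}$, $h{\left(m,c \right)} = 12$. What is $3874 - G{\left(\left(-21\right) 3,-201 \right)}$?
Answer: $3862$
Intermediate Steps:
$G{\left(I,q \right)} = 12$
$3874 - G{\left(\left(-21\right) 3,-201 \right)} = 3874 - 12 = 3862$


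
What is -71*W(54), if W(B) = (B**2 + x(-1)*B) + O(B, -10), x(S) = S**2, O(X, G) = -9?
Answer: -210231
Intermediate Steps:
W(B) = -9 + B + B**2 (W(B) = (B**2 + (-1)**2*B) - 9 = (B**2 + 1*B) - 9 = (B**2 + B) - 9 = (B + B**2) - 9 = -9 + B + B**2)
-71*W(54) = -71*(-9 + 54 + 54**2) = -71*(-9 + 54 + 2916) = -71*2961 = -210231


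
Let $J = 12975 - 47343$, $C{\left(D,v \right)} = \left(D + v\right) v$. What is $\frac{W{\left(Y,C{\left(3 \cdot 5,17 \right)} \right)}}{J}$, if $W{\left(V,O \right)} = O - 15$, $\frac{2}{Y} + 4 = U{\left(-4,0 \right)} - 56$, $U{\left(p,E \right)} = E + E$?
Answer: $- \frac{529}{34368} \approx -0.015392$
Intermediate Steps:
$U{\left(p,E \right)} = 2 E$
$Y = - \frac{1}{30}$ ($Y = \frac{2}{-4 + \left(2 \cdot 0 - 56\right)} = \frac{2}{-4 + \left(0 - 56\right)} = \frac{2}{-4 - 56} = \frac{2}{-60} = 2 \left(- \frac{1}{60}\right) = - \frac{1}{30} \approx -0.033333$)
$C{\left(D,v \right)} = v \left(D + v\right)$
$J = -34368$
$W{\left(V,O \right)} = -15 + O$
$\frac{W{\left(Y,C{\left(3 \cdot 5,17 \right)} \right)}}{J} = \frac{-15 + 17 \left(3 \cdot 5 + 17\right)}{-34368} = \left(-15 + 17 \left(15 + 17\right)\right) \left(- \frac{1}{34368}\right) = \left(-15 + 17 \cdot 32\right) \left(- \frac{1}{34368}\right) = \left(-15 + 544\right) \left(- \frac{1}{34368}\right) = 529 \left(- \frac{1}{34368}\right) = - \frac{529}{34368}$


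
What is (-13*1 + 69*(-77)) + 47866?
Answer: 42540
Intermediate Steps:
(-13*1 + 69*(-77)) + 47866 = (-13 - 5313) + 47866 = -5326 + 47866 = 42540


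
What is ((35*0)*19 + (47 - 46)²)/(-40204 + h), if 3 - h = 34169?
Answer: -1/74370 ≈ -1.3446e-5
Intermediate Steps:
h = -34166 (h = 3 - 1*34169 = 3 - 34169 = -34166)
((35*0)*19 + (47 - 46)²)/(-40204 + h) = ((35*0)*19 + (47 - 46)²)/(-40204 - 34166) = (0*19 + 1²)/(-74370) = (0 + 1)*(-1/74370) = 1*(-1/74370) = -1/74370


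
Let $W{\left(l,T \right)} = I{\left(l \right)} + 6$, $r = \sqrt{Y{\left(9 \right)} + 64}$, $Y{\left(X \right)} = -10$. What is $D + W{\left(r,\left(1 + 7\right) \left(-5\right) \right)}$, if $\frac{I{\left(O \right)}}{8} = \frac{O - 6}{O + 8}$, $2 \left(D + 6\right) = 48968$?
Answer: $\frac{122012}{5} + \frac{168 \sqrt{6}}{5} \approx 24485.0$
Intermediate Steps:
$D = 24478$ ($D = -6 + \frac{1}{2} \cdot 48968 = -6 + 24484 = 24478$)
$I{\left(O \right)} = \frac{8 \left(-6 + O\right)}{8 + O}$ ($I{\left(O \right)} = 8 \frac{O - 6}{O + 8} = 8 \frac{-6 + O}{8 + O} = \frac{8 \left(-6 + O\right)}{8 + O}$)
$r = 3 \sqrt{6}$ ($r = \sqrt{-10 + 64} = \sqrt{54} = 3 \sqrt{6} \approx 7.3485$)
$W{\left(l,T \right)} = 6 + \frac{8 \left(-6 + l\right)}{8 + l}$ ($W{\left(l,T \right)} = \frac{8 \left(-6 + l\right)}{8 + l} + 6 = 6 + \frac{8 \left(-6 + l\right)}{8 + l}$)
$D + W{\left(r,\left(1 + 7\right) \left(-5\right) \right)} = 24478 + \frac{14 \cdot 3 \sqrt{6}}{8 + 3 \sqrt{6}} = 24478 + \frac{42 \sqrt{6}}{8 + 3 \sqrt{6}}$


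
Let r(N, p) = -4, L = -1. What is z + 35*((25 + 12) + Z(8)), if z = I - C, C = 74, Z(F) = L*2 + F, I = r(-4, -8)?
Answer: 1427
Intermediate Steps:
I = -4
Z(F) = -2 + F (Z(F) = -1*2 + F = -2 + F)
z = -78 (z = -4 - 1*74 = -4 - 74 = -78)
z + 35*((25 + 12) + Z(8)) = -78 + 35*((25 + 12) + (-2 + 8)) = -78 + 35*(37 + 6) = -78 + 35*43 = -78 + 1505 = 1427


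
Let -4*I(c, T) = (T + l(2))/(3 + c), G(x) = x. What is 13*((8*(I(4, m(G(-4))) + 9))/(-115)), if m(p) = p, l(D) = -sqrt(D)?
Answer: -6656/805 - 26*sqrt(2)/805 ≈ -8.3140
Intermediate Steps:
I(c, T) = -(T - sqrt(2))/(4*(3 + c))
13*((8*(I(4, m(G(-4))) + 9))/(-115)) = 13*((8*((sqrt(2) - 1*(-4))/(4*(3 + 4)) + 9))/(-115)) = 13*((8*((1/4)*(sqrt(2) + 4)/7 + 9))*(-1/115)) = 13*((8*((1/4)*(1/7)*(4 + sqrt(2)) + 9))*(-1/115)) = 13*((8*((1/7 + sqrt(2)/28) + 9))*(-1/115)) = 13*((8*(64/7 + sqrt(2)/28))*(-1/115)) = 13*((512/7 + 2*sqrt(2)/7)*(-1/115)) = 13*(-512/805 - 2*sqrt(2)/805) = -6656/805 - 26*sqrt(2)/805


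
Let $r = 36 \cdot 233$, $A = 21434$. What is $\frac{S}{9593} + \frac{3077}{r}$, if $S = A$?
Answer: $\frac{209306053}{80466084} \approx 2.6012$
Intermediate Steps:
$S = 21434$
$r = 8388$
$\frac{S}{9593} + \frac{3077}{r} = \frac{21434}{9593} + \frac{3077}{8388} = \frac{209306053}{80466084}$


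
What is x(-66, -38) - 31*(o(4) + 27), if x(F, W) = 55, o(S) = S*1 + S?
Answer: -1030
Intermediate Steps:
o(S) = 2*S (o(S) = S + S = 2*S)
x(-66, -38) - 31*(o(4) + 27) = 55 - 31*(2*4 + 27) = 55 - 31*(8 + 27) = 55 - 31*35 = 55 - 1*1085 = 55 - 1085 = -1030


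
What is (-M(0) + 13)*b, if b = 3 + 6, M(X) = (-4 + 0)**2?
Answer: -27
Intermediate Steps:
M(X) = 16 (M(X) = (-4)**2 = 16)
b = 9
(-M(0) + 13)*b = (-1*16 + 13)*9 = (-16 + 13)*9 = -3*9 = -27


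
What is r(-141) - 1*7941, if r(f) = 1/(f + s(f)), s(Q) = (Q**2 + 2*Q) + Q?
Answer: -153396296/19317 ≈ -7941.0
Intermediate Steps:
s(Q) = Q**2 + 3*Q
r(f) = 1/(f + f*(3 + f))
r(-141) - 1*7941 = 1/((-141)*(4 - 141)) - 1*7941 = -1/141/(-137) - 7941 = -1/141*(-1/137) - 7941 = 1/19317 - 7941 = -153396296/19317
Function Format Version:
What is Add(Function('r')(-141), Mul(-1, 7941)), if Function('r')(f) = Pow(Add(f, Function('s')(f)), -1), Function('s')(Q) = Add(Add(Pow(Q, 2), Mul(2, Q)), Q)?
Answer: Rational(-153396296, 19317) ≈ -7941.0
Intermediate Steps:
Function('s')(Q) = Add(Pow(Q, 2), Mul(3, Q))
Function('r')(f) = Pow(Add(f, Mul(f, Add(3, f))), -1)
Add(Function('r')(-141), Mul(-1, 7941)) = Add(Mul(Pow(-141, -1), Pow(Add(4, -141), -1)), Mul(-1, 7941)) = Add(Mul(Rational(-1, 141), Pow(-137, -1)), -7941) = Add(Mul(Rational(-1, 141), Rational(-1, 137)), -7941) = Add(Rational(1, 19317), -7941) = Rational(-153396296, 19317)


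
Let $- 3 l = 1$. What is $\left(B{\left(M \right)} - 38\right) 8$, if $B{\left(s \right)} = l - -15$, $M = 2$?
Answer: $- \frac{560}{3} \approx -186.67$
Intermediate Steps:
$l = - \frac{1}{3}$ ($l = \left(- \frac{1}{3}\right) 1 = - \frac{1}{3} \approx -0.33333$)
$B{\left(s \right)} = \frac{44}{3}$ ($B{\left(s \right)} = - \frac{1}{3} - -15 = - \frac{1}{3} + 15 = \frac{44}{3}$)
$\left(B{\left(M \right)} - 38\right) 8 = \left(\frac{44}{3} - 38\right) 8 = \left(- \frac{70}{3}\right) 8 = - \frac{560}{3}$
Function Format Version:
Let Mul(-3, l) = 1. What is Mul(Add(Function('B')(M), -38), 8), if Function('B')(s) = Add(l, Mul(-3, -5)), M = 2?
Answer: Rational(-560, 3) ≈ -186.67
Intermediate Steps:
l = Rational(-1, 3) (l = Mul(Rational(-1, 3), 1) = Rational(-1, 3) ≈ -0.33333)
Function('B')(s) = Rational(44, 3) (Function('B')(s) = Add(Rational(-1, 3), Mul(-3, -5)) = Add(Rational(-1, 3), 15) = Rational(44, 3))
Mul(Add(Function('B')(M), -38), 8) = Mul(Add(Rational(44, 3), -38), 8) = Mul(Rational(-70, 3), 8) = Rational(-560, 3)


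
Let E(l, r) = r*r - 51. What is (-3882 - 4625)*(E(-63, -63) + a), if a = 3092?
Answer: -59634070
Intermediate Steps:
E(l, r) = -51 + r² (E(l, r) = r² - 51 = -51 + r²)
(-3882 - 4625)*(E(-63, -63) + a) = (-3882 - 4625)*((-51 + (-63)²) + 3092) = -8507*((-51 + 3969) + 3092) = -8507*(3918 + 3092) = -8507*7010 = -59634070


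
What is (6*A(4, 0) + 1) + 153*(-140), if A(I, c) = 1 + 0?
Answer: -21413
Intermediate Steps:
A(I, c) = 1
(6*A(4, 0) + 1) + 153*(-140) = (6*1 + 1) + 153*(-140) = (6 + 1) - 21420 = 7 - 21420 = -21413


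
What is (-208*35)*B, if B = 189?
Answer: -1375920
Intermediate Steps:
(-208*35)*B = -208*35*189 = -7280*189 = -1375920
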